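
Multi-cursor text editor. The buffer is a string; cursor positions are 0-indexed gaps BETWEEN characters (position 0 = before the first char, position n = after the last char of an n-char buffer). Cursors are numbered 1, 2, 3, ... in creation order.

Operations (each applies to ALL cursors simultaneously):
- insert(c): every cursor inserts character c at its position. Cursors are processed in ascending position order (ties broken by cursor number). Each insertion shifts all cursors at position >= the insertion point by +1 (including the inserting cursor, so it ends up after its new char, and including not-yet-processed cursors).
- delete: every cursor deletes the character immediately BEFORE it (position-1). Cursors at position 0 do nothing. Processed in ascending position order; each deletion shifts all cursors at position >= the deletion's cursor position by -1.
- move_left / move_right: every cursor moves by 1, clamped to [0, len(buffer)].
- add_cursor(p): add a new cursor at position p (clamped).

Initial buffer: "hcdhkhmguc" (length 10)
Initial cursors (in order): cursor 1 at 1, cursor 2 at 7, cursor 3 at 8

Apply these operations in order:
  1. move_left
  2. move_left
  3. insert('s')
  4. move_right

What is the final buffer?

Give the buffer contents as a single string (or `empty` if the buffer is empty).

Answer: shcdhkshsmguc

Derivation:
After op 1 (move_left): buffer="hcdhkhmguc" (len 10), cursors c1@0 c2@6 c3@7, authorship ..........
After op 2 (move_left): buffer="hcdhkhmguc" (len 10), cursors c1@0 c2@5 c3@6, authorship ..........
After op 3 (insert('s')): buffer="shcdhkshsmguc" (len 13), cursors c1@1 c2@7 c3@9, authorship 1.....2.3....
After op 4 (move_right): buffer="shcdhkshsmguc" (len 13), cursors c1@2 c2@8 c3@10, authorship 1.....2.3....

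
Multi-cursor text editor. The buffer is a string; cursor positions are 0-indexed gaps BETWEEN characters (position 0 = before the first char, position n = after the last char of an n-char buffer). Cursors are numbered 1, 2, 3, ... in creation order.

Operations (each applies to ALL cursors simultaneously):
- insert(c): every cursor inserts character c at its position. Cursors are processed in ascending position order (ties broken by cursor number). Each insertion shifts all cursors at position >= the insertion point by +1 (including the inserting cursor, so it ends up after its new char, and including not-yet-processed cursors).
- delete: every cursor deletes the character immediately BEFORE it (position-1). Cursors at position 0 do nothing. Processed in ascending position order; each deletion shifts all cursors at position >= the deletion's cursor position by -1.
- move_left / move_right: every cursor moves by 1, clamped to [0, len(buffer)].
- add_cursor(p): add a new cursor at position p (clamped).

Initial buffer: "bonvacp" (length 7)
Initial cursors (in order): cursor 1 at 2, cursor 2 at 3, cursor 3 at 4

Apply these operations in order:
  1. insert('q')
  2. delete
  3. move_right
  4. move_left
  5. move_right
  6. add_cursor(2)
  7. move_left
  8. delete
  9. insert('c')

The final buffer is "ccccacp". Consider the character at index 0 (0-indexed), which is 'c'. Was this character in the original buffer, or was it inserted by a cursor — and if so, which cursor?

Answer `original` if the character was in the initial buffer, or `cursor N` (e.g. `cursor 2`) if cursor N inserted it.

Answer: cursor 1

Derivation:
After op 1 (insert('q')): buffer="boqnqvqacp" (len 10), cursors c1@3 c2@5 c3@7, authorship ..1.2.3...
After op 2 (delete): buffer="bonvacp" (len 7), cursors c1@2 c2@3 c3@4, authorship .......
After op 3 (move_right): buffer="bonvacp" (len 7), cursors c1@3 c2@4 c3@5, authorship .......
After op 4 (move_left): buffer="bonvacp" (len 7), cursors c1@2 c2@3 c3@4, authorship .......
After op 5 (move_right): buffer="bonvacp" (len 7), cursors c1@3 c2@4 c3@5, authorship .......
After op 6 (add_cursor(2)): buffer="bonvacp" (len 7), cursors c4@2 c1@3 c2@4 c3@5, authorship .......
After op 7 (move_left): buffer="bonvacp" (len 7), cursors c4@1 c1@2 c2@3 c3@4, authorship .......
After op 8 (delete): buffer="acp" (len 3), cursors c1@0 c2@0 c3@0 c4@0, authorship ...
After op 9 (insert('c')): buffer="ccccacp" (len 7), cursors c1@4 c2@4 c3@4 c4@4, authorship 1234...
Authorship (.=original, N=cursor N): 1 2 3 4 . . .
Index 0: author = 1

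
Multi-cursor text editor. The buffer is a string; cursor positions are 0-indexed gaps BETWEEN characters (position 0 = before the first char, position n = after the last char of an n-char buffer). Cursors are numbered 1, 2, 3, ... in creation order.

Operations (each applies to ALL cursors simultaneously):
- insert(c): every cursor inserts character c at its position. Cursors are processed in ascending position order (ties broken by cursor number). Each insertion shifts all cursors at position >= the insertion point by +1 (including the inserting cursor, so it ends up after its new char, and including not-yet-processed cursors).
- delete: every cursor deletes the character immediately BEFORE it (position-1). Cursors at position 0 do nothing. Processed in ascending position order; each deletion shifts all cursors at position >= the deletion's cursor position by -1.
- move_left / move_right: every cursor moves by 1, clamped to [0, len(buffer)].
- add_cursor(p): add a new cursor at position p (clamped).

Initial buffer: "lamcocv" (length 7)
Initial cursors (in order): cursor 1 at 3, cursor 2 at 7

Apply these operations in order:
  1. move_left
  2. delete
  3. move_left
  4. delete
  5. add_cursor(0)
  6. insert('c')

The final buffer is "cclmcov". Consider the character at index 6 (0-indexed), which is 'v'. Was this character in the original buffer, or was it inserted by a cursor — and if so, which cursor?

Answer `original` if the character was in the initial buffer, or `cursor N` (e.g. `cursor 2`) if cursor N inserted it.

After op 1 (move_left): buffer="lamcocv" (len 7), cursors c1@2 c2@6, authorship .......
After op 2 (delete): buffer="lmcov" (len 5), cursors c1@1 c2@4, authorship .....
After op 3 (move_left): buffer="lmcov" (len 5), cursors c1@0 c2@3, authorship .....
After op 4 (delete): buffer="lmov" (len 4), cursors c1@0 c2@2, authorship ....
After op 5 (add_cursor(0)): buffer="lmov" (len 4), cursors c1@0 c3@0 c2@2, authorship ....
After op 6 (insert('c')): buffer="cclmcov" (len 7), cursors c1@2 c3@2 c2@5, authorship 13..2..
Authorship (.=original, N=cursor N): 1 3 . . 2 . .
Index 6: author = original

Answer: original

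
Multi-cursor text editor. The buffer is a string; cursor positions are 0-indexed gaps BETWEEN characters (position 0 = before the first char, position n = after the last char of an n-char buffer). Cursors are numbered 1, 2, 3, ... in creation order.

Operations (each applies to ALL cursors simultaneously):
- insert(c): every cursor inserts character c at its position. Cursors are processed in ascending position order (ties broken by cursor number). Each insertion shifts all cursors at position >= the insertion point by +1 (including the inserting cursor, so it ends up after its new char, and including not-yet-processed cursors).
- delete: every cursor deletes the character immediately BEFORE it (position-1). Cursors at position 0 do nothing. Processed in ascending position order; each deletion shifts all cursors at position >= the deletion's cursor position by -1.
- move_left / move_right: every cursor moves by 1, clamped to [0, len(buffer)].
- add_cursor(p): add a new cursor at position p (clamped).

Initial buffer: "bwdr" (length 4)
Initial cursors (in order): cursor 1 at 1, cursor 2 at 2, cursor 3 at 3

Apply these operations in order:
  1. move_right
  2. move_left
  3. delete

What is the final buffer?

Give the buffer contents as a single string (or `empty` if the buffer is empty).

After op 1 (move_right): buffer="bwdr" (len 4), cursors c1@2 c2@3 c3@4, authorship ....
After op 2 (move_left): buffer="bwdr" (len 4), cursors c1@1 c2@2 c3@3, authorship ....
After op 3 (delete): buffer="r" (len 1), cursors c1@0 c2@0 c3@0, authorship .

Answer: r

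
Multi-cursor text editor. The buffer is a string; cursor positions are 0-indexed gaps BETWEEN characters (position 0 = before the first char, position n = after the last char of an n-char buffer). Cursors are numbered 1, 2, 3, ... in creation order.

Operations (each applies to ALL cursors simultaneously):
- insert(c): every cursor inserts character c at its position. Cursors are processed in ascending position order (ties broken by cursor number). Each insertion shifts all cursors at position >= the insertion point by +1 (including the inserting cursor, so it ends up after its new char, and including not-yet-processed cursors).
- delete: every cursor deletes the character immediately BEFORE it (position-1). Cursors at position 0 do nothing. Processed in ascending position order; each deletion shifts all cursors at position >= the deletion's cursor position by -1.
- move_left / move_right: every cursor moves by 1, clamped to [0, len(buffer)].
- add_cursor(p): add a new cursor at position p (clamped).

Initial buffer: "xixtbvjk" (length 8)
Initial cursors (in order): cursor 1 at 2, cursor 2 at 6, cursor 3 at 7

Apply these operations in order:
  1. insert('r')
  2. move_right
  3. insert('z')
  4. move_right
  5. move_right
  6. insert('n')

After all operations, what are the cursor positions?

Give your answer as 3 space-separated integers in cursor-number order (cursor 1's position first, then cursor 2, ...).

Answer: 8 15 17

Derivation:
After op 1 (insert('r')): buffer="xirxtbvrjrk" (len 11), cursors c1@3 c2@8 c3@10, authorship ..1....2.3.
After op 2 (move_right): buffer="xirxtbvrjrk" (len 11), cursors c1@4 c2@9 c3@11, authorship ..1....2.3.
After op 3 (insert('z')): buffer="xirxztbvrjzrkz" (len 14), cursors c1@5 c2@11 c3@14, authorship ..1.1...2.23.3
After op 4 (move_right): buffer="xirxztbvrjzrkz" (len 14), cursors c1@6 c2@12 c3@14, authorship ..1.1...2.23.3
After op 5 (move_right): buffer="xirxztbvrjzrkz" (len 14), cursors c1@7 c2@13 c3@14, authorship ..1.1...2.23.3
After op 6 (insert('n')): buffer="xirxztbnvrjzrknzn" (len 17), cursors c1@8 c2@15 c3@17, authorship ..1.1..1.2.23.233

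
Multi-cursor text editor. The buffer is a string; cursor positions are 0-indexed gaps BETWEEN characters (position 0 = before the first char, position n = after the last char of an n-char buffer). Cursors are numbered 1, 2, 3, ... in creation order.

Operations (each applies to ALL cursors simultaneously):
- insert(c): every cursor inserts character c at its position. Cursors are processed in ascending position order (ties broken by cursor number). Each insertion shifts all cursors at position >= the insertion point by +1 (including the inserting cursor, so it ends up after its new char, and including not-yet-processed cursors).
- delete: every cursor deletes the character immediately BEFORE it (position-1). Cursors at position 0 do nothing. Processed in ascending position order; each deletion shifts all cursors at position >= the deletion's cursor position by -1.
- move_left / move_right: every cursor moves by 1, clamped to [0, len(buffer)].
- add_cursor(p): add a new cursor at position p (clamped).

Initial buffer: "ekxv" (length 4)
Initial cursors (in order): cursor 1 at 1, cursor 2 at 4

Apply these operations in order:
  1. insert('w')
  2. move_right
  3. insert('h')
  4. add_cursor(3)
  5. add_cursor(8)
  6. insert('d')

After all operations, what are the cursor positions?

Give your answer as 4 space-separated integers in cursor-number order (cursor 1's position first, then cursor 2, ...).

Answer: 6 12 4 12

Derivation:
After op 1 (insert('w')): buffer="ewkxvw" (len 6), cursors c1@2 c2@6, authorship .1...2
After op 2 (move_right): buffer="ewkxvw" (len 6), cursors c1@3 c2@6, authorship .1...2
After op 3 (insert('h')): buffer="ewkhxvwh" (len 8), cursors c1@4 c2@8, authorship .1.1..22
After op 4 (add_cursor(3)): buffer="ewkhxvwh" (len 8), cursors c3@3 c1@4 c2@8, authorship .1.1..22
After op 5 (add_cursor(8)): buffer="ewkhxvwh" (len 8), cursors c3@3 c1@4 c2@8 c4@8, authorship .1.1..22
After op 6 (insert('d')): buffer="ewkdhdxvwhdd" (len 12), cursors c3@4 c1@6 c2@12 c4@12, authorship .1.311..2224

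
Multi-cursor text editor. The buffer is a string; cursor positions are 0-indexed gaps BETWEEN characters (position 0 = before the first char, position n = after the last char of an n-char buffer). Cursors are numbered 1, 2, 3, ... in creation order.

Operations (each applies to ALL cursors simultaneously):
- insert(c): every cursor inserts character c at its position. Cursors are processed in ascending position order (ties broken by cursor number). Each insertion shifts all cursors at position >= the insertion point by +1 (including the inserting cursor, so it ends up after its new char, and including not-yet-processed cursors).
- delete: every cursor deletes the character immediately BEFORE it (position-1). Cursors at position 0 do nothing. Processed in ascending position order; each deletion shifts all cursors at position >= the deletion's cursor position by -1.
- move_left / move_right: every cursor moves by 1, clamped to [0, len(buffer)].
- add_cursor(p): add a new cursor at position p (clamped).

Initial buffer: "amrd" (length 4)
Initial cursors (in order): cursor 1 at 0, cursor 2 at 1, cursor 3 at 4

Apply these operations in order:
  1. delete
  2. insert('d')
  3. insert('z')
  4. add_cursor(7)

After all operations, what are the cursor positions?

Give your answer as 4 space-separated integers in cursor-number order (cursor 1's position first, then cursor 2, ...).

After op 1 (delete): buffer="mr" (len 2), cursors c1@0 c2@0 c3@2, authorship ..
After op 2 (insert('d')): buffer="ddmrd" (len 5), cursors c1@2 c2@2 c3@5, authorship 12..3
After op 3 (insert('z')): buffer="ddzzmrdz" (len 8), cursors c1@4 c2@4 c3@8, authorship 1212..33
After op 4 (add_cursor(7)): buffer="ddzzmrdz" (len 8), cursors c1@4 c2@4 c4@7 c3@8, authorship 1212..33

Answer: 4 4 8 7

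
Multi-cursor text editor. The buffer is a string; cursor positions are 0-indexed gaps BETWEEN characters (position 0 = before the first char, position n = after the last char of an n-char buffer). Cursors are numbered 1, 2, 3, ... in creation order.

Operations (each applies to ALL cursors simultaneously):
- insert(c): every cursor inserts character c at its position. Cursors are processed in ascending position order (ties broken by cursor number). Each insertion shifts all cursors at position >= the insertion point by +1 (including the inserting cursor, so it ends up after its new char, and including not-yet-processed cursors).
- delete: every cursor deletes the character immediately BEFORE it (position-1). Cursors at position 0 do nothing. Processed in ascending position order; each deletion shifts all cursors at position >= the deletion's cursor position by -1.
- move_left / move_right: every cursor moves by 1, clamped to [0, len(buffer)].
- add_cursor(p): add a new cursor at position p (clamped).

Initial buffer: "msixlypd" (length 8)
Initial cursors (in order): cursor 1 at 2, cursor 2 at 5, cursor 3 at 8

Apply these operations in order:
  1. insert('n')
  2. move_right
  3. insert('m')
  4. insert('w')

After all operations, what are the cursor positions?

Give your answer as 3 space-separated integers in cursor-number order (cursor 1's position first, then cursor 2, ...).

After op 1 (insert('n')): buffer="msnixlnypdn" (len 11), cursors c1@3 c2@7 c3@11, authorship ..1...2...3
After op 2 (move_right): buffer="msnixlnypdn" (len 11), cursors c1@4 c2@8 c3@11, authorship ..1...2...3
After op 3 (insert('m')): buffer="msnimxlnympdnm" (len 14), cursors c1@5 c2@10 c3@14, authorship ..1.1..2.2..33
After op 4 (insert('w')): buffer="msnimwxlnymwpdnmw" (len 17), cursors c1@6 c2@12 c3@17, authorship ..1.11..2.22..333

Answer: 6 12 17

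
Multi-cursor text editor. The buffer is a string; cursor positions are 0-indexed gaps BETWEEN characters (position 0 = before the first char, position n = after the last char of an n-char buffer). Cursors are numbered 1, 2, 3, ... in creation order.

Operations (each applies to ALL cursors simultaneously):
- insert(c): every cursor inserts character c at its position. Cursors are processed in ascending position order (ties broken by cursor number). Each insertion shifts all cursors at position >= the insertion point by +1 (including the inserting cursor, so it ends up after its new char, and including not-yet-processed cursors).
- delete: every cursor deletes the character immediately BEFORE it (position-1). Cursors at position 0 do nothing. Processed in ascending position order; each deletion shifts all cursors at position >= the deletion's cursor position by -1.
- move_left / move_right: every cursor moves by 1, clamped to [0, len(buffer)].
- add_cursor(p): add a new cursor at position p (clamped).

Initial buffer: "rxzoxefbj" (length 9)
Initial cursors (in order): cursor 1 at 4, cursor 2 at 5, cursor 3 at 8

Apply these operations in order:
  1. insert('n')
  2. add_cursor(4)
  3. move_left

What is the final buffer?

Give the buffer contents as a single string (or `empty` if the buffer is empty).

After op 1 (insert('n')): buffer="rxzonxnefbnj" (len 12), cursors c1@5 c2@7 c3@11, authorship ....1.2...3.
After op 2 (add_cursor(4)): buffer="rxzonxnefbnj" (len 12), cursors c4@4 c1@5 c2@7 c3@11, authorship ....1.2...3.
After op 3 (move_left): buffer="rxzonxnefbnj" (len 12), cursors c4@3 c1@4 c2@6 c3@10, authorship ....1.2...3.

Answer: rxzonxnefbnj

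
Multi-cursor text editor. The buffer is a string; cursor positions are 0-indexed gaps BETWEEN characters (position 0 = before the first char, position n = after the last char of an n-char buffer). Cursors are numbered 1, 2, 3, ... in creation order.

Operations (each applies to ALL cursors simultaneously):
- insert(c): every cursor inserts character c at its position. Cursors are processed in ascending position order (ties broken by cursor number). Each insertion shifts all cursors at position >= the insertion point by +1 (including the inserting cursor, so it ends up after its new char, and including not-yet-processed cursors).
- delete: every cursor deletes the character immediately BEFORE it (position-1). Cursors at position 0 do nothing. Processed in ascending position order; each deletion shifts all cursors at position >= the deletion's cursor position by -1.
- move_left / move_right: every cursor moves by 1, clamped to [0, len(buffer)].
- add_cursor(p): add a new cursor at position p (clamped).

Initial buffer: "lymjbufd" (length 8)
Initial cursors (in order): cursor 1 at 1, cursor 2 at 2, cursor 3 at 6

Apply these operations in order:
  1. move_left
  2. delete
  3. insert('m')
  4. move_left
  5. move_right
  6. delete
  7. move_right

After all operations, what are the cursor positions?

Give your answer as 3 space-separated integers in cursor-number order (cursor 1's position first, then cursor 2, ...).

After op 1 (move_left): buffer="lymjbufd" (len 8), cursors c1@0 c2@1 c3@5, authorship ........
After op 2 (delete): buffer="ymjufd" (len 6), cursors c1@0 c2@0 c3@3, authorship ......
After op 3 (insert('m')): buffer="mmymjmufd" (len 9), cursors c1@2 c2@2 c3@6, authorship 12...3...
After op 4 (move_left): buffer="mmymjmufd" (len 9), cursors c1@1 c2@1 c3@5, authorship 12...3...
After op 5 (move_right): buffer="mmymjmufd" (len 9), cursors c1@2 c2@2 c3@6, authorship 12...3...
After op 6 (delete): buffer="ymjufd" (len 6), cursors c1@0 c2@0 c3@3, authorship ......
After op 7 (move_right): buffer="ymjufd" (len 6), cursors c1@1 c2@1 c3@4, authorship ......

Answer: 1 1 4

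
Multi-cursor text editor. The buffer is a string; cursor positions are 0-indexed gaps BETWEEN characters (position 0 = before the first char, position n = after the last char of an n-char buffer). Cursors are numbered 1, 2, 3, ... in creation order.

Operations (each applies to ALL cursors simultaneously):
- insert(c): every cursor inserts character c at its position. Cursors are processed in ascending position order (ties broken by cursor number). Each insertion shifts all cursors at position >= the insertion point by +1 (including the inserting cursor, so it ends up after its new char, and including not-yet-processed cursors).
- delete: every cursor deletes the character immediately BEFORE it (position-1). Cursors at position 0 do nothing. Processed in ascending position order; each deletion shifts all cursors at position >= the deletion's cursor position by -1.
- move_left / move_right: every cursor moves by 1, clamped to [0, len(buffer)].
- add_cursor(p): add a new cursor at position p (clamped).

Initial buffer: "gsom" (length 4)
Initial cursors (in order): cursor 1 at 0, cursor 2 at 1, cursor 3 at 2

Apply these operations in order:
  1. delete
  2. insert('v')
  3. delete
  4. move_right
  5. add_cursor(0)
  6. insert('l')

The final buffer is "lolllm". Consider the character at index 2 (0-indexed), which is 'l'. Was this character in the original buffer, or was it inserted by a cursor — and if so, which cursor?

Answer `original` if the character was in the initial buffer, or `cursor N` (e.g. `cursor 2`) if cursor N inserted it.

After op 1 (delete): buffer="om" (len 2), cursors c1@0 c2@0 c3@0, authorship ..
After op 2 (insert('v')): buffer="vvvom" (len 5), cursors c1@3 c2@3 c3@3, authorship 123..
After op 3 (delete): buffer="om" (len 2), cursors c1@0 c2@0 c3@0, authorship ..
After op 4 (move_right): buffer="om" (len 2), cursors c1@1 c2@1 c3@1, authorship ..
After op 5 (add_cursor(0)): buffer="om" (len 2), cursors c4@0 c1@1 c2@1 c3@1, authorship ..
After op 6 (insert('l')): buffer="lolllm" (len 6), cursors c4@1 c1@5 c2@5 c3@5, authorship 4.123.
Authorship (.=original, N=cursor N): 4 . 1 2 3 .
Index 2: author = 1

Answer: cursor 1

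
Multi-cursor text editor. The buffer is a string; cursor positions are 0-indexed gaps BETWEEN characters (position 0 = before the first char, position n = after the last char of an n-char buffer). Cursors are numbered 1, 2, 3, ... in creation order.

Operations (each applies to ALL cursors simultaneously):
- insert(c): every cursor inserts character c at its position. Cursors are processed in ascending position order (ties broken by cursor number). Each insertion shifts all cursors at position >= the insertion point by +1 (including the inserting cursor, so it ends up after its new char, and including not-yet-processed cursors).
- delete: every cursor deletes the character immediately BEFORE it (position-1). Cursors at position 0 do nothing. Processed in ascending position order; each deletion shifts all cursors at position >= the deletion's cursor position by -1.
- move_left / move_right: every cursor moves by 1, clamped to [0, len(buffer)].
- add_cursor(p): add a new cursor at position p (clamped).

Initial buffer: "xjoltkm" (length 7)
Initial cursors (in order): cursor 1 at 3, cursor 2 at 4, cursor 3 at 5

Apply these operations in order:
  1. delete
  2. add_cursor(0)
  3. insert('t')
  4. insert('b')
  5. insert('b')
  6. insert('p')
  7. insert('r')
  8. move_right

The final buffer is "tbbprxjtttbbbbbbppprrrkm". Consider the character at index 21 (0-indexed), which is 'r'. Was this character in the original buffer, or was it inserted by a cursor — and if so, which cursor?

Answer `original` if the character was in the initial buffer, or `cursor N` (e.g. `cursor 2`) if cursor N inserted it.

After op 1 (delete): buffer="xjkm" (len 4), cursors c1@2 c2@2 c3@2, authorship ....
After op 2 (add_cursor(0)): buffer="xjkm" (len 4), cursors c4@0 c1@2 c2@2 c3@2, authorship ....
After op 3 (insert('t')): buffer="txjtttkm" (len 8), cursors c4@1 c1@6 c2@6 c3@6, authorship 4..123..
After op 4 (insert('b')): buffer="tbxjtttbbbkm" (len 12), cursors c4@2 c1@10 c2@10 c3@10, authorship 44..123123..
After op 5 (insert('b')): buffer="tbbxjtttbbbbbbkm" (len 16), cursors c4@3 c1@14 c2@14 c3@14, authorship 444..123123123..
After op 6 (insert('p')): buffer="tbbpxjtttbbbbbbpppkm" (len 20), cursors c4@4 c1@18 c2@18 c3@18, authorship 4444..123123123123..
After op 7 (insert('r')): buffer="tbbprxjtttbbbbbbppprrrkm" (len 24), cursors c4@5 c1@22 c2@22 c3@22, authorship 44444..123123123123123..
After op 8 (move_right): buffer="tbbprxjtttbbbbbbppprrrkm" (len 24), cursors c4@6 c1@23 c2@23 c3@23, authorship 44444..123123123123123..
Authorship (.=original, N=cursor N): 4 4 4 4 4 . . 1 2 3 1 2 3 1 2 3 1 2 3 1 2 3 . .
Index 21: author = 3

Answer: cursor 3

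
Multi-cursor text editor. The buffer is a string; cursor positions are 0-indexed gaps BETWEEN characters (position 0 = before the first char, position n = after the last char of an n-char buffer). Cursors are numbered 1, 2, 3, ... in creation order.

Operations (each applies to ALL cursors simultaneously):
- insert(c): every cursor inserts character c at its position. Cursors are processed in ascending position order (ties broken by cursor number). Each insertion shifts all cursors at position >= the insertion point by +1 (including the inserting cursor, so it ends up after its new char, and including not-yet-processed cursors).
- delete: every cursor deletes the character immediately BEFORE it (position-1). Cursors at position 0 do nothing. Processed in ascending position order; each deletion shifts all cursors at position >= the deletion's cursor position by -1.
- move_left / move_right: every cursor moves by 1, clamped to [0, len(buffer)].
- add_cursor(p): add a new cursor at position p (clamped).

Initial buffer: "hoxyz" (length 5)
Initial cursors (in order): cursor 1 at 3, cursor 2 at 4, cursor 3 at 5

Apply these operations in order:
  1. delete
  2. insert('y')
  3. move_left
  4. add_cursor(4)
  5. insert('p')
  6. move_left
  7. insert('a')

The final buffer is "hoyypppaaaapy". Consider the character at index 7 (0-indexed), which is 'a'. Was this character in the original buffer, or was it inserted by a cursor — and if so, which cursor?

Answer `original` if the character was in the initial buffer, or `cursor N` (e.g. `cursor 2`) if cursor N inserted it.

Answer: cursor 1

Derivation:
After op 1 (delete): buffer="ho" (len 2), cursors c1@2 c2@2 c3@2, authorship ..
After op 2 (insert('y')): buffer="hoyyy" (len 5), cursors c1@5 c2@5 c3@5, authorship ..123
After op 3 (move_left): buffer="hoyyy" (len 5), cursors c1@4 c2@4 c3@4, authorship ..123
After op 4 (add_cursor(4)): buffer="hoyyy" (len 5), cursors c1@4 c2@4 c3@4 c4@4, authorship ..123
After op 5 (insert('p')): buffer="hoyyppppy" (len 9), cursors c1@8 c2@8 c3@8 c4@8, authorship ..1212343
After op 6 (move_left): buffer="hoyyppppy" (len 9), cursors c1@7 c2@7 c3@7 c4@7, authorship ..1212343
After op 7 (insert('a')): buffer="hoyypppaaaapy" (len 13), cursors c1@11 c2@11 c3@11 c4@11, authorship ..12123123443
Authorship (.=original, N=cursor N): . . 1 2 1 2 3 1 2 3 4 4 3
Index 7: author = 1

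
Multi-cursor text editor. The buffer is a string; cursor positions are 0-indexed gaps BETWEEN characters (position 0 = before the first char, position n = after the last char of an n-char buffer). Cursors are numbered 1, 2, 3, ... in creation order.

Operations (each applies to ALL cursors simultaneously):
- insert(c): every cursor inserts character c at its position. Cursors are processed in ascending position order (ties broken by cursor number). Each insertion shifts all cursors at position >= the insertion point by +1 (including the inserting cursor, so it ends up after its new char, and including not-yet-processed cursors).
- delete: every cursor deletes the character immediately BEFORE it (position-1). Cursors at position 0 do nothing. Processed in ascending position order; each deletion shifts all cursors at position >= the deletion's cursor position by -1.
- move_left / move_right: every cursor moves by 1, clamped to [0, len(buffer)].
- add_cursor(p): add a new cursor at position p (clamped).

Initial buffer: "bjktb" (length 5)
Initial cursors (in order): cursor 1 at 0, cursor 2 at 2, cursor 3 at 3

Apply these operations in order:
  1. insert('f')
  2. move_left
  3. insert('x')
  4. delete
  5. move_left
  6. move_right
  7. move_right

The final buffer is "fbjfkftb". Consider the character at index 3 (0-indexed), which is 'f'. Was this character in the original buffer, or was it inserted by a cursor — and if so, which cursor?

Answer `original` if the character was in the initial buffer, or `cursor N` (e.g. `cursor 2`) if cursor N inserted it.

After op 1 (insert('f')): buffer="fbjfkftb" (len 8), cursors c1@1 c2@4 c3@6, authorship 1..2.3..
After op 2 (move_left): buffer="fbjfkftb" (len 8), cursors c1@0 c2@3 c3@5, authorship 1..2.3..
After op 3 (insert('x')): buffer="xfbjxfkxftb" (len 11), cursors c1@1 c2@5 c3@8, authorship 11..22.33..
After op 4 (delete): buffer="fbjfkftb" (len 8), cursors c1@0 c2@3 c3@5, authorship 1..2.3..
After op 5 (move_left): buffer="fbjfkftb" (len 8), cursors c1@0 c2@2 c3@4, authorship 1..2.3..
After op 6 (move_right): buffer="fbjfkftb" (len 8), cursors c1@1 c2@3 c3@5, authorship 1..2.3..
After op 7 (move_right): buffer="fbjfkftb" (len 8), cursors c1@2 c2@4 c3@6, authorship 1..2.3..
Authorship (.=original, N=cursor N): 1 . . 2 . 3 . .
Index 3: author = 2

Answer: cursor 2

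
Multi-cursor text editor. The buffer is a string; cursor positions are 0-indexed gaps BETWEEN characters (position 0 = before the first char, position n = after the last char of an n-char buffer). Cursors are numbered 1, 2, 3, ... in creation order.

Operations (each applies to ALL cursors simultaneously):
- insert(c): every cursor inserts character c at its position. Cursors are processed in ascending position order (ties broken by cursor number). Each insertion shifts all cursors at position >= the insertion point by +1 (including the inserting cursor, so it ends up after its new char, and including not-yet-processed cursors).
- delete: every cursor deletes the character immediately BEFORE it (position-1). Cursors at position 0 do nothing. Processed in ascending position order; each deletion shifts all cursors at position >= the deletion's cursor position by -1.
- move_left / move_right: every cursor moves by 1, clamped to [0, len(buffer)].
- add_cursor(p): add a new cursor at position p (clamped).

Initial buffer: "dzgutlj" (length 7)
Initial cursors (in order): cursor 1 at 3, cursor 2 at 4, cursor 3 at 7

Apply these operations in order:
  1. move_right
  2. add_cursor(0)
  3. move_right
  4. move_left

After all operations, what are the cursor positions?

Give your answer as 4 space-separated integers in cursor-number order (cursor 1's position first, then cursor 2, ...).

After op 1 (move_right): buffer="dzgutlj" (len 7), cursors c1@4 c2@5 c3@7, authorship .......
After op 2 (add_cursor(0)): buffer="dzgutlj" (len 7), cursors c4@0 c1@4 c2@5 c3@7, authorship .......
After op 3 (move_right): buffer="dzgutlj" (len 7), cursors c4@1 c1@5 c2@6 c3@7, authorship .......
After op 4 (move_left): buffer="dzgutlj" (len 7), cursors c4@0 c1@4 c2@5 c3@6, authorship .......

Answer: 4 5 6 0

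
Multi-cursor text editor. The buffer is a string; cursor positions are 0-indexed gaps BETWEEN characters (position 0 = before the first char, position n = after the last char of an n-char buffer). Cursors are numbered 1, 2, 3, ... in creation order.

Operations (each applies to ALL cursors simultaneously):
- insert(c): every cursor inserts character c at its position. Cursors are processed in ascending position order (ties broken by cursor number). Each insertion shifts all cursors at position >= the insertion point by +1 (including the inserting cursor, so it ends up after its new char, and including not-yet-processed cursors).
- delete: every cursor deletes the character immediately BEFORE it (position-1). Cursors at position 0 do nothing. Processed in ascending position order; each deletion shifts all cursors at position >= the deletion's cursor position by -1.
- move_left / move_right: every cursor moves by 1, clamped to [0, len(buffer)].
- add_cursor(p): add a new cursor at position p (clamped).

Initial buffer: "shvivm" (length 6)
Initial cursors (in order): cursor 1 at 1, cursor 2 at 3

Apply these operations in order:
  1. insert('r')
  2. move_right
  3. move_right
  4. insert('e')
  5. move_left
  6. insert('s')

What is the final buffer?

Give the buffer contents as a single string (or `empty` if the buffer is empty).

Answer: srhvserivsem

Derivation:
After op 1 (insert('r')): buffer="srhvrivm" (len 8), cursors c1@2 c2@5, authorship .1..2...
After op 2 (move_right): buffer="srhvrivm" (len 8), cursors c1@3 c2@6, authorship .1..2...
After op 3 (move_right): buffer="srhvrivm" (len 8), cursors c1@4 c2@7, authorship .1..2...
After op 4 (insert('e')): buffer="srhverivem" (len 10), cursors c1@5 c2@9, authorship .1..12..2.
After op 5 (move_left): buffer="srhverivem" (len 10), cursors c1@4 c2@8, authorship .1..12..2.
After op 6 (insert('s')): buffer="srhvserivsem" (len 12), cursors c1@5 c2@10, authorship .1..112..22.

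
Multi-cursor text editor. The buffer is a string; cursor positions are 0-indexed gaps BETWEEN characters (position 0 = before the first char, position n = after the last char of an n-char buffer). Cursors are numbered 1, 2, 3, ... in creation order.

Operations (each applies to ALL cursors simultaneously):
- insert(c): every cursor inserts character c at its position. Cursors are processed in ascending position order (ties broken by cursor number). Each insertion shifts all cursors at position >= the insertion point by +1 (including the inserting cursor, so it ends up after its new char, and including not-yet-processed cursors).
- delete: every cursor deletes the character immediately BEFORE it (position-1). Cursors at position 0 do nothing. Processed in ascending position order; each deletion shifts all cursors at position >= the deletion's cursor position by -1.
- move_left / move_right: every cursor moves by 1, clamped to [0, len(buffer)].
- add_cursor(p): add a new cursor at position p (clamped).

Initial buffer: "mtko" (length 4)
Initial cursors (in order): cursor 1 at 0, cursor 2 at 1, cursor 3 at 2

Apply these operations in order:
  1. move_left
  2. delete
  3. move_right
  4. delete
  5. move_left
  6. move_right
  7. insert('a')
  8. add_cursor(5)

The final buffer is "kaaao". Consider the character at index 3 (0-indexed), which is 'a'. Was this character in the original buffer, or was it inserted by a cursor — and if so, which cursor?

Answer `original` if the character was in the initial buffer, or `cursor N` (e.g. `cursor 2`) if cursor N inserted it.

Answer: cursor 3

Derivation:
After op 1 (move_left): buffer="mtko" (len 4), cursors c1@0 c2@0 c3@1, authorship ....
After op 2 (delete): buffer="tko" (len 3), cursors c1@0 c2@0 c3@0, authorship ...
After op 3 (move_right): buffer="tko" (len 3), cursors c1@1 c2@1 c3@1, authorship ...
After op 4 (delete): buffer="ko" (len 2), cursors c1@0 c2@0 c3@0, authorship ..
After op 5 (move_left): buffer="ko" (len 2), cursors c1@0 c2@0 c3@0, authorship ..
After op 6 (move_right): buffer="ko" (len 2), cursors c1@1 c2@1 c3@1, authorship ..
After op 7 (insert('a')): buffer="kaaao" (len 5), cursors c1@4 c2@4 c3@4, authorship .123.
After op 8 (add_cursor(5)): buffer="kaaao" (len 5), cursors c1@4 c2@4 c3@4 c4@5, authorship .123.
Authorship (.=original, N=cursor N): . 1 2 3 .
Index 3: author = 3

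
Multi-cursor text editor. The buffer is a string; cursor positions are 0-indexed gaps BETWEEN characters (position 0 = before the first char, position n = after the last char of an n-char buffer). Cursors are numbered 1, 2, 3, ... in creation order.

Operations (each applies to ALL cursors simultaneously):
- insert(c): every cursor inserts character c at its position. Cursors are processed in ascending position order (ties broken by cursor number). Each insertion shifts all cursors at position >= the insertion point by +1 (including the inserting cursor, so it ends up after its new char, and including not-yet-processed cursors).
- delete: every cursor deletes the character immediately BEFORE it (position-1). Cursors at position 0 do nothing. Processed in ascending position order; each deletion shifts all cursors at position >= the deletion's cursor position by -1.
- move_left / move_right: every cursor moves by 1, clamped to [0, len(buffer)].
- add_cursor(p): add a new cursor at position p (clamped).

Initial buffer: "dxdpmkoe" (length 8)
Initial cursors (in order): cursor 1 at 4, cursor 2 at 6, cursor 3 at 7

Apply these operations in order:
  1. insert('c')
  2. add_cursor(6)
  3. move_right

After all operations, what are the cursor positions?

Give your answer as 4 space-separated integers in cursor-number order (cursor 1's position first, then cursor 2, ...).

Answer: 6 9 11 7

Derivation:
After op 1 (insert('c')): buffer="dxdpcmkcoce" (len 11), cursors c1@5 c2@8 c3@10, authorship ....1..2.3.
After op 2 (add_cursor(6)): buffer="dxdpcmkcoce" (len 11), cursors c1@5 c4@6 c2@8 c3@10, authorship ....1..2.3.
After op 3 (move_right): buffer="dxdpcmkcoce" (len 11), cursors c1@6 c4@7 c2@9 c3@11, authorship ....1..2.3.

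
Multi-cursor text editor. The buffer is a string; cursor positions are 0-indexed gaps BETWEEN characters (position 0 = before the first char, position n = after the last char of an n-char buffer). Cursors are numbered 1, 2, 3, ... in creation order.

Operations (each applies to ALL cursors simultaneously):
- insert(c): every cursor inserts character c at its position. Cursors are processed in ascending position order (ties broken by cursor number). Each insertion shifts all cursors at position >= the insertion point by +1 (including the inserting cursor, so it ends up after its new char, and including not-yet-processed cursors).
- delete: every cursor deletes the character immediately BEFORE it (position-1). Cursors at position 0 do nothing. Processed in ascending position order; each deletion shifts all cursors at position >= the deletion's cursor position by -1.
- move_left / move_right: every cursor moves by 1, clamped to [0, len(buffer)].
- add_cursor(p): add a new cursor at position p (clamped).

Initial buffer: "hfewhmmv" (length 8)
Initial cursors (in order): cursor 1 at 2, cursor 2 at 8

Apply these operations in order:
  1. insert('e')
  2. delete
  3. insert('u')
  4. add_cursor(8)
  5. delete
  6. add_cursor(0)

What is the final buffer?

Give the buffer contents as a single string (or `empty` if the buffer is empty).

After op 1 (insert('e')): buffer="hfeewhmmve" (len 10), cursors c1@3 c2@10, authorship ..1......2
After op 2 (delete): buffer="hfewhmmv" (len 8), cursors c1@2 c2@8, authorship ........
After op 3 (insert('u')): buffer="hfuewhmmvu" (len 10), cursors c1@3 c2@10, authorship ..1......2
After op 4 (add_cursor(8)): buffer="hfuewhmmvu" (len 10), cursors c1@3 c3@8 c2@10, authorship ..1......2
After op 5 (delete): buffer="hfewhmv" (len 7), cursors c1@2 c3@6 c2@7, authorship .......
After op 6 (add_cursor(0)): buffer="hfewhmv" (len 7), cursors c4@0 c1@2 c3@6 c2@7, authorship .......

Answer: hfewhmv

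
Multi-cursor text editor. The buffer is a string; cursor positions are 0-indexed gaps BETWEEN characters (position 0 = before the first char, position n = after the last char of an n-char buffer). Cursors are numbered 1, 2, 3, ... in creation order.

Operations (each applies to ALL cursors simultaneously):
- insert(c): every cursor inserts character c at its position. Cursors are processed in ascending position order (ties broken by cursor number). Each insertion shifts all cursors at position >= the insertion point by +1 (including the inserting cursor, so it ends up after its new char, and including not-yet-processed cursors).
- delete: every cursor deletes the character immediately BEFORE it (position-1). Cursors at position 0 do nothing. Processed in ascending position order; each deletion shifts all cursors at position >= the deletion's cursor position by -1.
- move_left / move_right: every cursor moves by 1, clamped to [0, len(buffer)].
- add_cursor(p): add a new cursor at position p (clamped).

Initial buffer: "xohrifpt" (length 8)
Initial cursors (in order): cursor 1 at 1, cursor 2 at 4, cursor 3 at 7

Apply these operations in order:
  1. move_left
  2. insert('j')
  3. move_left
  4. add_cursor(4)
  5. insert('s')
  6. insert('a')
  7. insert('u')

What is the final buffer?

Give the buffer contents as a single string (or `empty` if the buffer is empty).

After op 1 (move_left): buffer="xohrifpt" (len 8), cursors c1@0 c2@3 c3@6, authorship ........
After op 2 (insert('j')): buffer="jxohjrifjpt" (len 11), cursors c1@1 c2@5 c3@9, authorship 1...2...3..
After op 3 (move_left): buffer="jxohjrifjpt" (len 11), cursors c1@0 c2@4 c3@8, authorship 1...2...3..
After op 4 (add_cursor(4)): buffer="jxohjrifjpt" (len 11), cursors c1@0 c2@4 c4@4 c3@8, authorship 1...2...3..
After op 5 (insert('s')): buffer="sjxohssjrifsjpt" (len 15), cursors c1@1 c2@7 c4@7 c3@12, authorship 11...242...33..
After op 6 (insert('a')): buffer="sajxohssaajrifsajpt" (len 19), cursors c1@2 c2@10 c4@10 c3@16, authorship 111...24242...333..
After op 7 (insert('u')): buffer="saujxohssaauujrifsaujpt" (len 23), cursors c1@3 c2@13 c4@13 c3@20, authorship 1111...2424242...3333..

Answer: saujxohssaauujrifsaujpt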